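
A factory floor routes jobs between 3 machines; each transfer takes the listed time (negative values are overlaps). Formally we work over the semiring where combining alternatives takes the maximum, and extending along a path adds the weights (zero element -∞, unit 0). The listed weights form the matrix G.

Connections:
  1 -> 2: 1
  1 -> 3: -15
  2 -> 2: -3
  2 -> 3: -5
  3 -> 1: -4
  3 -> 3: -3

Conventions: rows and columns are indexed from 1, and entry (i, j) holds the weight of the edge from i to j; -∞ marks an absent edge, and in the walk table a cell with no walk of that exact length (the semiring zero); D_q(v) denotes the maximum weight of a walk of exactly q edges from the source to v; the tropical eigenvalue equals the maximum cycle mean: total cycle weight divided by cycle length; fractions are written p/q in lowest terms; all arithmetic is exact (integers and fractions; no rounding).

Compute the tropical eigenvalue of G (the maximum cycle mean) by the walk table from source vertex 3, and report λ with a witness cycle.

q=0: [-∞, -∞, 0]
q=1: [-4, -∞, -3]
q=2: [-7, -3, -6]
q=3: [-10, -6, -8]
Optimal cycle mean attained by: cycle 1->2->3->1, total 1 + (-5) + (-4), length 3.
Answer: λ = -8/3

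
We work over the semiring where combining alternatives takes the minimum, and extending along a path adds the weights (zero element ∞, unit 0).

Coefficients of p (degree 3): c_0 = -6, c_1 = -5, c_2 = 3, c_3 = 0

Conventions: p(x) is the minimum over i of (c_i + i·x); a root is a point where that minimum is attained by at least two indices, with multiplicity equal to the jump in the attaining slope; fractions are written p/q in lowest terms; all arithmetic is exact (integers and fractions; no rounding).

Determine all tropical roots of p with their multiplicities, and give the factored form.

hull edge (i=0, c=-6) to (i=1, c=-5): slope 1, span 1
hull edge (i=1, c=-5) to (i=3, c=0): slope 5/2, span 2
Factored form: p(x) = 0 ⊗ (x ⊕ (-5/2)) ⊗ (x ⊕ (-5/2)) ⊗ (x ⊕ (-1))
Answer: roots = -5/2 (mult 2), -1 (mult 1)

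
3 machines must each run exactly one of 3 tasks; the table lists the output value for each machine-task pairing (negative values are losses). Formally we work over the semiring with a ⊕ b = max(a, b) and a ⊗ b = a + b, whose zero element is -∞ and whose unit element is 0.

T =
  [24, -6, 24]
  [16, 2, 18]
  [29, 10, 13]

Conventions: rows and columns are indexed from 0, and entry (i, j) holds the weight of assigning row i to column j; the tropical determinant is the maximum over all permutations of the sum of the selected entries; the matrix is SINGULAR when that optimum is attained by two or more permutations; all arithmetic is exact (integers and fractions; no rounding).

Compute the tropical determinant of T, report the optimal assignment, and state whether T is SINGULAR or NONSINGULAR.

σ = (0, 1, 2): 24 + 2 + 13 = 39
σ = (0, 2, 1): 24 + 18 + 10 = 52
σ = (1, 0, 2): (-6) + 16 + 13 = 23
σ = (1, 2, 0): (-6) + 18 + 29 = 41
σ = (2, 0, 1): 24 + 16 + 10 = 50
σ = (2, 1, 0): 24 + 2 + 29 = 55
Optimal value attained by: σ = (2, 1, 0).
Answer: det⊕(T) = 55; verdict: NONSINGULAR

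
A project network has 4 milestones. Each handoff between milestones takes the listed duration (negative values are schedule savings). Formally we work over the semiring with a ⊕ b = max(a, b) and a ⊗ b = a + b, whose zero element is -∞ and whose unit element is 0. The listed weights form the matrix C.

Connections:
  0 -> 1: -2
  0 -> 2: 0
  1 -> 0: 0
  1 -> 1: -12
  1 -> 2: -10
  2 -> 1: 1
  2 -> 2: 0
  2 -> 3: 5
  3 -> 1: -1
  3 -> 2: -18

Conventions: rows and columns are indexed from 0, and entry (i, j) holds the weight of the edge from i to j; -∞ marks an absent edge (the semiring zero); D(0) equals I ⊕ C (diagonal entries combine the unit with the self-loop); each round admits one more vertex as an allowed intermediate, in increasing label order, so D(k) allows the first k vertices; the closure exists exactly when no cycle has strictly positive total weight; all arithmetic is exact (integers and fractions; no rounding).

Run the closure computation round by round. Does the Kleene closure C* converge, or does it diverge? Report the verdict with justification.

D(0):
  [0, -2, 0, -∞]
  [0, 0, -10, -∞]
  [-∞, 1, 0, 5]
  [-∞, -1, -18, 0]
D(1):
  [0, -2, 0, -∞]
  [0, 0, 0, -∞]
  [-∞, 1, 0, 5]
  [-∞, -1, -18, 0]
Detection: at round 2, diagonal entry (2, 2) turns strictly positive.
Key observation: the cycle 2->1->0->2 has total weight 1 + 0 + 0, which is strictly positive.
Answer: DIVERGES — positive cycle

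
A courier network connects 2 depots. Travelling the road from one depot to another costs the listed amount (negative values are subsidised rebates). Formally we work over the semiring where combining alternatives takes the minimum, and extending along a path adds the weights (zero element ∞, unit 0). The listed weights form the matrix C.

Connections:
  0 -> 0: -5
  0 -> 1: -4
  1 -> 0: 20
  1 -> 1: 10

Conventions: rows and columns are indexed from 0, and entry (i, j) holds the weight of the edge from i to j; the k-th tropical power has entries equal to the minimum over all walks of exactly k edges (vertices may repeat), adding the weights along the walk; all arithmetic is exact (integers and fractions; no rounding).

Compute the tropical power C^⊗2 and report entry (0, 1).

C^⊗2:
  [-10, -9]
  [15, 16]
Key observation: the optimum is the walk 0->0->1, with weight (-5) + (-4) = -9.
Optimal value attained by: walk 0->0->1.
Answer: (C^⊗2)[0][1] = -9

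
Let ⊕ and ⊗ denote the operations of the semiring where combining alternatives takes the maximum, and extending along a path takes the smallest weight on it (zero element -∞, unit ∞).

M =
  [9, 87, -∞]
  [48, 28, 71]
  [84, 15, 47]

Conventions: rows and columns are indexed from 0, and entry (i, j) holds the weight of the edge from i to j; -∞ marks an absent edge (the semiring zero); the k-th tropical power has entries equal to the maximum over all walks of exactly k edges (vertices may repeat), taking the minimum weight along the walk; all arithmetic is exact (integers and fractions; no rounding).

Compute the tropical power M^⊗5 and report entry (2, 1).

M^⊗2:
  [48, 28, 71]
  [71, 48, 47]
  [47, 84, 47]
M^⊗3:
  [71, 48, 47]
  [48, 71, 48]
  [48, 47, 71]
M^⊗4:
  [48, 71, 48]
  [48, 48, 71]
  [71, 48, 47]
M^⊗5:
  [48, 48, 71]
  [71, 48, 48]
  [48, 71, 48]
Key observation: the optimum is the walk 2->0->1->2->0->1, with weight 84 min 87 min 71 min 84 min 87 = 71.
Optimal value attained by: walk 2->0->1->2->0->1.
Answer: (M^⊗5)[2][1] = 71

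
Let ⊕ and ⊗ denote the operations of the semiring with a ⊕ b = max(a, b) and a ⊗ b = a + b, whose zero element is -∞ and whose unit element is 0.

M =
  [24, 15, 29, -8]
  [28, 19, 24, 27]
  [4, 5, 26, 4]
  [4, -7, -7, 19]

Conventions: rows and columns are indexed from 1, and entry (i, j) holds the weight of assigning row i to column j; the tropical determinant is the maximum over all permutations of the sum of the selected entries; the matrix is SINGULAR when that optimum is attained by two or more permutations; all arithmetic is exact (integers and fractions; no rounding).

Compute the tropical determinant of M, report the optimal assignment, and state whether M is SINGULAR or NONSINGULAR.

σ = (1, 2, 3, 4): 24 + 19 + 26 + 19 = 88
σ = (1, 2, 4, 3): 24 + 19 + 4 + (-7) = 40
σ = (1, 3, 2, 4): 24 + 24 + 5 + 19 = 72
σ = (1, 3, 4, 2): 24 + 24 + 4 + (-7) = 45
σ = (1, 4, 2, 3): 24 + 27 + 5 + (-7) = 49
σ = (1, 4, 3, 2): 24 + 27 + 26 + (-7) = 70
σ = (2, 1, 3, 4): 15 + 28 + 26 + 19 = 88
σ = (2, 1, 4, 3): 15 + 28 + 4 + (-7) = 40
σ = (2, 3, 1, 4): 15 + 24 + 4 + 19 = 62
σ = (2, 3, 4, 1): 15 + 24 + 4 + 4 = 47
σ = (2, 4, 1, 3): 15 + 27 + 4 + (-7) = 39
σ = (2, 4, 3, 1): 15 + 27 + 26 + 4 = 72
σ = (3, 1, 2, 4): 29 + 28 + 5 + 19 = 81
σ = (3, 1, 4, 2): 29 + 28 + 4 + (-7) = 54
σ = (3, 2, 1, 4): 29 + 19 + 4 + 19 = 71
σ = (3, 2, 4, 1): 29 + 19 + 4 + 4 = 56
σ = (3, 4, 1, 2): 29 + 27 + 4 + (-7) = 53
σ = (3, 4, 2, 1): 29 + 27 + 5 + 4 = 65
σ = (4, 1, 2, 3): (-8) + 28 + 5 + (-7) = 18
σ = (4, 1, 3, 2): (-8) + 28 + 26 + (-7) = 39
σ = (4, 2, 1, 3): (-8) + 19 + 4 + (-7) = 8
σ = (4, 2, 3, 1): (-8) + 19 + 26 + 4 = 41
σ = (4, 3, 1, 2): (-8) + 24 + 4 + (-7) = 13
σ = (4, 3, 2, 1): (-8) + 24 + 5 + 4 = 25
Optimal value attained by: σ = (1, 2, 3, 4).
Answer: det⊕(M) = 88; verdict: SINGULAR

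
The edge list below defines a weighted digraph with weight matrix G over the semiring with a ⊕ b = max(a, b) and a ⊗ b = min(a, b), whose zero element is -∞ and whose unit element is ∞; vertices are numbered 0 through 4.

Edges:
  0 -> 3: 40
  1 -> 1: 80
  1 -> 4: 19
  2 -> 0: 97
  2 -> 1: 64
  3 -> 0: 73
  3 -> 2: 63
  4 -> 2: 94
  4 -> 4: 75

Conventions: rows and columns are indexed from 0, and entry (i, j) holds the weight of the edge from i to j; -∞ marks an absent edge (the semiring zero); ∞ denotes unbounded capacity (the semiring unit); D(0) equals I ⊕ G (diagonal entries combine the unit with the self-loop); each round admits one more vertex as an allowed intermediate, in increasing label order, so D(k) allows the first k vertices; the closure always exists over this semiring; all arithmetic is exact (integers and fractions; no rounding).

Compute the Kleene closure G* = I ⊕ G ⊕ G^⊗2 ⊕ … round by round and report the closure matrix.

D(0):
  [∞, -∞, -∞, 40, -∞]
  [-∞, ∞, -∞, -∞, 19]
  [97, 64, ∞, -∞, -∞]
  [73, -∞, 63, ∞, -∞]
  [-∞, -∞, 94, -∞, ∞]
D(1):
  [∞, -∞, -∞, 40, -∞]
  [-∞, ∞, -∞, -∞, 19]
  [97, 64, ∞, 40, -∞]
  [73, -∞, 63, ∞, -∞]
  [-∞, -∞, 94, -∞, ∞]
D(2):
  [∞, -∞, -∞, 40, -∞]
  [-∞, ∞, -∞, -∞, 19]
  [97, 64, ∞, 40, 19]
  [73, -∞, 63, ∞, -∞]
  [-∞, -∞, 94, -∞, ∞]
D(3):
  [∞, -∞, -∞, 40, -∞]
  [-∞, ∞, -∞, -∞, 19]
  [97, 64, ∞, 40, 19]
  [73, 63, 63, ∞, 19]
  [94, 64, 94, 40, ∞]
D(4):
  [∞, 40, 40, 40, 19]
  [-∞, ∞, -∞, -∞, 19]
  [97, 64, ∞, 40, 19]
  [73, 63, 63, ∞, 19]
  [94, 64, 94, 40, ∞]
D(5):
  [∞, 40, 40, 40, 19]
  [19, ∞, 19, 19, 19]
  [97, 64, ∞, 40, 19]
  [73, 63, 63, ∞, 19]
  [94, 64, 94, 40, ∞]
Answer: G* = [[∞, 40, 40, 40, 19], [19, ∞, 19, 19, 19], [97, 64, ∞, 40, 19], [73, 63, 63, ∞, 19], [94, 64, 94, 40, ∞]]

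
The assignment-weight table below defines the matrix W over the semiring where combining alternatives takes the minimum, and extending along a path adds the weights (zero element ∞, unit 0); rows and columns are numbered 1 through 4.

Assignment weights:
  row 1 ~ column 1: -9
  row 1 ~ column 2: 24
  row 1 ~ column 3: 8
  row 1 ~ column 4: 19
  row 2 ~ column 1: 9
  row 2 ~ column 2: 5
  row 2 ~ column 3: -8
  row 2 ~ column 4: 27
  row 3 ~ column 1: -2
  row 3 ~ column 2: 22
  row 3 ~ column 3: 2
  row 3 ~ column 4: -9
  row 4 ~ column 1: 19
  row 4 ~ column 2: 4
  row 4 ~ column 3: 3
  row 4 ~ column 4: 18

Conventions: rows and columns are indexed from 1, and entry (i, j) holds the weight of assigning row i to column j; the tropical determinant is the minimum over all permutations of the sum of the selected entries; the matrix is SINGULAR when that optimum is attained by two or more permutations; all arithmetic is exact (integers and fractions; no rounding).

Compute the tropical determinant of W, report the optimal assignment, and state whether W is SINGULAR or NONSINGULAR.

σ = (1, 2, 3, 4): (-9) + 5 + 2 + 18 = 16
σ = (1, 2, 4, 3): (-9) + 5 + (-9) + 3 = -10
σ = (1, 3, 2, 4): (-9) + (-8) + 22 + 18 = 23
σ = (1, 3, 4, 2): (-9) + (-8) + (-9) + 4 = -22
σ = (1, 4, 2, 3): (-9) + 27 + 22 + 3 = 43
σ = (1, 4, 3, 2): (-9) + 27 + 2 + 4 = 24
σ = (2, 1, 3, 4): 24 + 9 + 2 + 18 = 53
σ = (2, 1, 4, 3): 24 + 9 + (-9) + 3 = 27
σ = (2, 3, 1, 4): 24 + (-8) + (-2) + 18 = 32
σ = (2, 3, 4, 1): 24 + (-8) + (-9) + 19 = 26
σ = (2, 4, 1, 3): 24 + 27 + (-2) + 3 = 52
σ = (2, 4, 3, 1): 24 + 27 + 2 + 19 = 72
σ = (3, 1, 2, 4): 8 + 9 + 22 + 18 = 57
σ = (3, 1, 4, 2): 8 + 9 + (-9) + 4 = 12
σ = (3, 2, 1, 4): 8 + 5 + (-2) + 18 = 29
σ = (3, 2, 4, 1): 8 + 5 + (-9) + 19 = 23
σ = (3, 4, 1, 2): 8 + 27 + (-2) + 4 = 37
σ = (3, 4, 2, 1): 8 + 27 + 22 + 19 = 76
σ = (4, 1, 2, 3): 19 + 9 + 22 + 3 = 53
σ = (4, 1, 3, 2): 19 + 9 + 2 + 4 = 34
σ = (4, 2, 1, 3): 19 + 5 + (-2) + 3 = 25
σ = (4, 2, 3, 1): 19 + 5 + 2 + 19 = 45
σ = (4, 3, 1, 2): 19 + (-8) + (-2) + 4 = 13
σ = (4, 3, 2, 1): 19 + (-8) + 22 + 19 = 52
Optimal value attained by: σ = (1, 3, 4, 2).
Answer: det⊕(W) = -22; verdict: NONSINGULAR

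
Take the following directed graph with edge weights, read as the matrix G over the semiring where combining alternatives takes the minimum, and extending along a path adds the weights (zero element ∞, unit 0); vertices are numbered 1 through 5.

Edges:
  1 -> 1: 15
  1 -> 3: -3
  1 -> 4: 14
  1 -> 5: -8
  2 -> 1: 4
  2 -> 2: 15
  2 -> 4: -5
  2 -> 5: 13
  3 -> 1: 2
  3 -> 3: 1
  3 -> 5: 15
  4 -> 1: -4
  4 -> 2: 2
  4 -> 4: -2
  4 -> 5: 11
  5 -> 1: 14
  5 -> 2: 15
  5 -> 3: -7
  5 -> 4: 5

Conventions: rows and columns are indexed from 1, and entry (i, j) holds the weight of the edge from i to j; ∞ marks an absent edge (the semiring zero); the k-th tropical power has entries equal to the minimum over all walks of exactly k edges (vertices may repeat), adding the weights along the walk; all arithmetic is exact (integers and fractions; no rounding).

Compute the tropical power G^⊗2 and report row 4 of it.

G^⊗2:
  [-1, 7, -15, -3, 7]
  [-9, -3, 1, -7, -4]
  [3, 30, -1, 16, -6]
  [-6, 0, -7, -4, -12]
  [-5, 7, -6, 3, 6]
Answer: row 4 of G^⊗2 = [-6, 0, -7, -4, -12]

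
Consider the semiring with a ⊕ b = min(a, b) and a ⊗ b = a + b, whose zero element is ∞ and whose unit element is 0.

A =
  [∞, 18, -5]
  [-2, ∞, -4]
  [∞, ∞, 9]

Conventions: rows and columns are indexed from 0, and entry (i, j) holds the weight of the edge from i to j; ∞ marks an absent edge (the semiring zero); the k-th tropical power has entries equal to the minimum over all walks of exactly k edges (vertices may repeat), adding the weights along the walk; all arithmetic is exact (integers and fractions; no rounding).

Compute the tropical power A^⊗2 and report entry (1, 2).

A^⊗2:
  [16, ∞, 4]
  [∞, 16, -7]
  [∞, ∞, 18]
Key observation: the optimum is the walk 1->0->2, with weight (-2) + (-5) = -7.
Optimal value attained by: walk 1->0->2.
Answer: (A^⊗2)[1][2] = -7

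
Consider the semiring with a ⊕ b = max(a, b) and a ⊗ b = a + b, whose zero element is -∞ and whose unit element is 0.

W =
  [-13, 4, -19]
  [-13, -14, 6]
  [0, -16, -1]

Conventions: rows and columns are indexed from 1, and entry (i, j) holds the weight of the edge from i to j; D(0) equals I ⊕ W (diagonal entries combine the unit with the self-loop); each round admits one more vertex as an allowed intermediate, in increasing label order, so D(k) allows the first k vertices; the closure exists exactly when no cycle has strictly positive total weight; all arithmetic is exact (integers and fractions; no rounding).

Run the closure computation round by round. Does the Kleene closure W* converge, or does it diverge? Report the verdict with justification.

D(0):
  [0, 4, -19]
  [-13, 0, 6]
  [0, -16, 0]
D(1):
  [0, 4, -19]
  [-13, 0, 6]
  [0, 4, 0]
Detection: at round 2, diagonal entry (3, 3) turns strictly positive.
Key observation: the cycle 3->1->2->3 has total weight 0 + 4 + 6, which is strictly positive.
Answer: DIVERGES — positive cycle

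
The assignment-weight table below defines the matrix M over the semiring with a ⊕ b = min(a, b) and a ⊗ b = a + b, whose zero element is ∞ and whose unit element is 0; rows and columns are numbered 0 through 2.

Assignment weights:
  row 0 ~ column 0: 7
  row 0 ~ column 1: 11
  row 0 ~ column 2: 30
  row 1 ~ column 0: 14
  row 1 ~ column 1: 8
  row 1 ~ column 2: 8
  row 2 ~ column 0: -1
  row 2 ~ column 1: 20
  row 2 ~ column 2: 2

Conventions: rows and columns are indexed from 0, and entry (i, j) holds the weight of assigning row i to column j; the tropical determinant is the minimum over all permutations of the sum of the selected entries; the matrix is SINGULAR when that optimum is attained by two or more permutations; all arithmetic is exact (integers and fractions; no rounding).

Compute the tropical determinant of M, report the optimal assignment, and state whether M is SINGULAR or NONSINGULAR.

σ = (0, 1, 2): 7 + 8 + 2 = 17
σ = (0, 2, 1): 7 + 8 + 20 = 35
σ = (1, 0, 2): 11 + 14 + 2 = 27
σ = (1, 2, 0): 11 + 8 + (-1) = 18
σ = (2, 0, 1): 30 + 14 + 20 = 64
σ = (2, 1, 0): 30 + 8 + (-1) = 37
Optimal value attained by: σ = (0, 1, 2).
Answer: det⊕(M) = 17; verdict: NONSINGULAR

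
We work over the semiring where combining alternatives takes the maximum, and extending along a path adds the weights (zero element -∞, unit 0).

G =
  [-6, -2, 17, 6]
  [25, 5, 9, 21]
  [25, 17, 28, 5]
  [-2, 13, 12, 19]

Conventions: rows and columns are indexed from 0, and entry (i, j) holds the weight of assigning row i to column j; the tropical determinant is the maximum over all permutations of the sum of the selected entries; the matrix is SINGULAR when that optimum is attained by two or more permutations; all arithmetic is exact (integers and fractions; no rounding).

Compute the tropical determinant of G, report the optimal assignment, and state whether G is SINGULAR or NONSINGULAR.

σ = (0, 1, 2, 3): (-6) + 5 + 28 + 19 = 46
σ = (0, 1, 3, 2): (-6) + 5 + 5 + 12 = 16
σ = (0, 2, 1, 3): (-6) + 9 + 17 + 19 = 39
σ = (0, 2, 3, 1): (-6) + 9 + 5 + 13 = 21
σ = (0, 3, 1, 2): (-6) + 21 + 17 + 12 = 44
σ = (0, 3, 2, 1): (-6) + 21 + 28 + 13 = 56
σ = (1, 0, 2, 3): (-2) + 25 + 28 + 19 = 70
σ = (1, 0, 3, 2): (-2) + 25 + 5 + 12 = 40
σ = (1, 2, 0, 3): (-2) + 9 + 25 + 19 = 51
σ = (1, 2, 3, 0): (-2) + 9 + 5 + (-2) = 10
σ = (1, 3, 0, 2): (-2) + 21 + 25 + 12 = 56
σ = (1, 3, 2, 0): (-2) + 21 + 28 + (-2) = 45
σ = (2, 0, 1, 3): 17 + 25 + 17 + 19 = 78
σ = (2, 0, 3, 1): 17 + 25 + 5 + 13 = 60
σ = (2, 1, 0, 3): 17 + 5 + 25 + 19 = 66
σ = (2, 1, 3, 0): 17 + 5 + 5 + (-2) = 25
σ = (2, 3, 0, 1): 17 + 21 + 25 + 13 = 76
σ = (2, 3, 1, 0): 17 + 21 + 17 + (-2) = 53
σ = (3, 0, 1, 2): 6 + 25 + 17 + 12 = 60
σ = (3, 0, 2, 1): 6 + 25 + 28 + 13 = 72
σ = (3, 1, 0, 2): 6 + 5 + 25 + 12 = 48
σ = (3, 1, 2, 0): 6 + 5 + 28 + (-2) = 37
σ = (3, 2, 0, 1): 6 + 9 + 25 + 13 = 53
σ = (3, 2, 1, 0): 6 + 9 + 17 + (-2) = 30
Optimal value attained by: σ = (2, 0, 1, 3).
Answer: det⊕(G) = 78; verdict: NONSINGULAR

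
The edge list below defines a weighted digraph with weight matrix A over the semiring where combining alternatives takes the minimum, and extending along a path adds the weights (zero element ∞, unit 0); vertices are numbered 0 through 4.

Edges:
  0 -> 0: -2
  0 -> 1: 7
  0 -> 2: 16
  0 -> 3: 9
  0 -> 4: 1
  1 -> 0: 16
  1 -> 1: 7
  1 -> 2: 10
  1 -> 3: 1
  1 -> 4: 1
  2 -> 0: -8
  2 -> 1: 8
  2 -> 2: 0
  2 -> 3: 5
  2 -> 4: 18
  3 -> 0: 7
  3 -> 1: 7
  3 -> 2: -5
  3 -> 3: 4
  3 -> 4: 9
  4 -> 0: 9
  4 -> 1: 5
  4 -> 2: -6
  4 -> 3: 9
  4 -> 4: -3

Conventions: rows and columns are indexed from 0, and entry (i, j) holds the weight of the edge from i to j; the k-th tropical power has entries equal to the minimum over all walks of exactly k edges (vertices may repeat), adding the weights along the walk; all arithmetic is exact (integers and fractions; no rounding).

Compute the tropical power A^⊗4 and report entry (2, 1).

A^⊗2:
  [-4, 5, -5, 7, -2]
  [2, 6, -5, 5, -2]
  [-10, -1, 0, 1, -7]
  [-13, 3, -5, 0, 6]
  [-14, 2, -9, -1, -6]
A^⊗3:
  [-13, 3, -8, 0, -5]
  [-13, 3, -8, 0, -5]
  [-12, -3, -13, -1, -10]
  [-15, -6, -5, -4, -12]
  [-17, -7, -12, -5, -13]
A^⊗4:
  [-16, -6, -11, -4, -12]
  [-16, -6, -11, -4, -12]
  [-21, -5, -16, -8, -13]
  [-17, -8, -18, -6, -15]
  [-20, -10, -19, -8, -16]
Key observation: the optimum is the walk 2->0->0->0->1, with weight (-8) + (-2) + (-2) + 7 = -5.
Optimal value attained by: walk 2->0->0->0->1.
Answer: (A^⊗4)[2][1] = -5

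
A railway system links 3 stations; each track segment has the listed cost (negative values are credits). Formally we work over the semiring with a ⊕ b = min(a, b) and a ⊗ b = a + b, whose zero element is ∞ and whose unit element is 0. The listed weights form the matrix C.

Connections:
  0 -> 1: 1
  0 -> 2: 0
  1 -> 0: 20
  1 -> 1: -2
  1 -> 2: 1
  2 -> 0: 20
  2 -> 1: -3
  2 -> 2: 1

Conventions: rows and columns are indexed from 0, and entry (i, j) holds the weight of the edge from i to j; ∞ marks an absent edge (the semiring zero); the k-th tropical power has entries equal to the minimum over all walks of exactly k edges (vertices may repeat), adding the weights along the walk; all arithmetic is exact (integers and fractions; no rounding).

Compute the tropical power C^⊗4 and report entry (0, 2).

C^⊗2:
  [20, -3, 1]
  [18, -4, -1]
  [17, -5, -2]
C^⊗3:
  [17, -5, -2]
  [16, -6, -3]
  [15, -7, -4]
C^⊗4:
  [15, -7, -4]
  [14, -8, -5]
  [13, -9, -6]
Key observation: the optimum is the walk 0->2->1->1->2, with weight 0 + (-3) + (-2) + 1 = -4.
Optimal value attained by: walk 0->2->1->1->2.
Answer: (C^⊗4)[0][2] = -4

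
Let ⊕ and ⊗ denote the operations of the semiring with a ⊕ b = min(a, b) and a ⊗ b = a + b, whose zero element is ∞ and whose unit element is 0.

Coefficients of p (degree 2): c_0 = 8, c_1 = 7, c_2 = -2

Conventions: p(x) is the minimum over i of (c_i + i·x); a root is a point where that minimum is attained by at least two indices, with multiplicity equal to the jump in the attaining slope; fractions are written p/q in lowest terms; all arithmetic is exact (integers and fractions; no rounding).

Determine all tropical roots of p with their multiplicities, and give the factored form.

hull edge (i=0, c=8) to (i=2, c=-2): slope -5, span 2
Factored form: p(x) = -2 ⊗ (x ⊕ 5) ⊗ (x ⊕ 5)
Answer: roots = 5 (mult 2)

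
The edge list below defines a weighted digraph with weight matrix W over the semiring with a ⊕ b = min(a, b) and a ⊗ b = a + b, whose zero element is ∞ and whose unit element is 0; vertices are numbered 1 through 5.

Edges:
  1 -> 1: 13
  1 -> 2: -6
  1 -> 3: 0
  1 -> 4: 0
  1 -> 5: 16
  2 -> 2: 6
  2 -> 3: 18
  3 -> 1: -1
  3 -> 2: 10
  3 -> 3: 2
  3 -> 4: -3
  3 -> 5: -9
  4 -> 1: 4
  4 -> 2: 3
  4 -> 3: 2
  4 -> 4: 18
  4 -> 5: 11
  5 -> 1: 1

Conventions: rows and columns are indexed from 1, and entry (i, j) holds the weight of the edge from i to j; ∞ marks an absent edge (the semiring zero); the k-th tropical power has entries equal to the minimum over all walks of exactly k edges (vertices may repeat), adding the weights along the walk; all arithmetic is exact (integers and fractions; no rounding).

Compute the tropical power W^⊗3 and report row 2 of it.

W^⊗2:
  [-1, 0, 2, -3, -9]
  [17, 12, 20, 15, 9]
  [-8, -7, -1, -1, -7]
  [1, -2, 4, -1, -7]
  [14, -5, 1, 1, 17]
W^⊗3:
  [-8, -7, -1, -1, -7]
  [10, 11, 17, 17, 11]
  [-6, -14, -8, -8, -10]
  [-6, -5, 1, 1, -5]
  [0, 1, 3, -2, -8]
Answer: row 2 of W^⊗3 = [10, 11, 17, 17, 11]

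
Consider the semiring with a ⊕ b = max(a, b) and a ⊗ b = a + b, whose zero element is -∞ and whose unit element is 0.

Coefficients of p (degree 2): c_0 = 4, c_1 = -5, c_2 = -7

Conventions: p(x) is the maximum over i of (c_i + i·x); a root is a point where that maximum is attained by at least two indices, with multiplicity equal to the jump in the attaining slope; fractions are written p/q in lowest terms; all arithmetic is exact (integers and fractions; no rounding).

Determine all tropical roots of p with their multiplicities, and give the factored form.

hull edge (i=0, c=4) to (i=2, c=-7): slope -11/2, span 2
Factored form: p(x) = -7 ⊗ (x ⊕ 11/2) ⊗ (x ⊕ 11/2)
Answer: roots = 11/2 (mult 2)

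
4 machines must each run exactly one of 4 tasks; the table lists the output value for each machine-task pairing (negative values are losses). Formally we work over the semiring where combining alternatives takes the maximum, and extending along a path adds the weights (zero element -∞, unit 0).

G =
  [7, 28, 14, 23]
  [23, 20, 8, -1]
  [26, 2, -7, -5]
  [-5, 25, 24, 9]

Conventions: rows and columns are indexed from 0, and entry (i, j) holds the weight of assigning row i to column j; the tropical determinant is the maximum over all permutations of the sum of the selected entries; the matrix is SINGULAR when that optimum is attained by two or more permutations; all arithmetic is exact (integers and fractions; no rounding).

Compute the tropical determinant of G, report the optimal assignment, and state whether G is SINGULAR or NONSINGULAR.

σ = (0, 1, 2, 3): 7 + 20 + (-7) + 9 = 29
σ = (0, 1, 3, 2): 7 + 20 + (-5) + 24 = 46
σ = (0, 2, 1, 3): 7 + 8 + 2 + 9 = 26
σ = (0, 2, 3, 1): 7 + 8 + (-5) + 25 = 35
σ = (0, 3, 1, 2): 7 + (-1) + 2 + 24 = 32
σ = (0, 3, 2, 1): 7 + (-1) + (-7) + 25 = 24
σ = (1, 0, 2, 3): 28 + 23 + (-7) + 9 = 53
σ = (1, 0, 3, 2): 28 + 23 + (-5) + 24 = 70
σ = (1, 2, 0, 3): 28 + 8 + 26 + 9 = 71
σ = (1, 2, 3, 0): 28 + 8 + (-5) + (-5) = 26
σ = (1, 3, 0, 2): 28 + (-1) + 26 + 24 = 77
σ = (1, 3, 2, 0): 28 + (-1) + (-7) + (-5) = 15
σ = (2, 0, 1, 3): 14 + 23 + 2 + 9 = 48
σ = (2, 0, 3, 1): 14 + 23 + (-5) + 25 = 57
σ = (2, 1, 0, 3): 14 + 20 + 26 + 9 = 69
σ = (2, 1, 3, 0): 14 + 20 + (-5) + (-5) = 24
σ = (2, 3, 0, 1): 14 + (-1) + 26 + 25 = 64
σ = (2, 3, 1, 0): 14 + (-1) + 2 + (-5) = 10
σ = (3, 0, 1, 2): 23 + 23 + 2 + 24 = 72
σ = (3, 0, 2, 1): 23 + 23 + (-7) + 25 = 64
σ = (3, 1, 0, 2): 23 + 20 + 26 + 24 = 93
σ = (3, 1, 2, 0): 23 + 20 + (-7) + (-5) = 31
σ = (3, 2, 0, 1): 23 + 8 + 26 + 25 = 82
σ = (3, 2, 1, 0): 23 + 8 + 2 + (-5) = 28
Optimal value attained by: σ = (3, 1, 0, 2).
Answer: det⊕(G) = 93; verdict: NONSINGULAR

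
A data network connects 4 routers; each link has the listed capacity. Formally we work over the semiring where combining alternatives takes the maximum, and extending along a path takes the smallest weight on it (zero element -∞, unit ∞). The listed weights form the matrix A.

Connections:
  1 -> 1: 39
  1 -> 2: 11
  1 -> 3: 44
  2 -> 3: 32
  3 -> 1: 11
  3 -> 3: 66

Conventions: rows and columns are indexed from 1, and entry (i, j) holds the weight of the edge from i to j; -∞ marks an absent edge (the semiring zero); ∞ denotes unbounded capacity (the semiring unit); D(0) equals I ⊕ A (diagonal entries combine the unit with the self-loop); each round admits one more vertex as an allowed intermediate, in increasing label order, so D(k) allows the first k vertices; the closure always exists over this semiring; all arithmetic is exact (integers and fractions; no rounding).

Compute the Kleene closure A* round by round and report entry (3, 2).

D(0):
  [∞, 11, 44, -∞]
  [-∞, ∞, 32, -∞]
  [11, -∞, ∞, -∞]
  [-∞, -∞, -∞, ∞]
D(1):
  [∞, 11, 44, -∞]
  [-∞, ∞, 32, -∞]
  [11, 11, ∞, -∞]
  [-∞, -∞, -∞, ∞]
D(2):
  [∞, 11, 44, -∞]
  [-∞, ∞, 32, -∞]
  [11, 11, ∞, -∞]
  [-∞, -∞, -∞, ∞]
D(3):
  [∞, 11, 44, -∞]
  [11, ∞, 32, -∞]
  [11, 11, ∞, -∞]
  [-∞, -∞, -∞, ∞]
D(4):
  [∞, 11, 44, -∞]
  [11, ∞, 32, -∞]
  [11, 11, ∞, -∞]
  [-∞, -∞, -∞, ∞]
Answer: A*[3][2] = 11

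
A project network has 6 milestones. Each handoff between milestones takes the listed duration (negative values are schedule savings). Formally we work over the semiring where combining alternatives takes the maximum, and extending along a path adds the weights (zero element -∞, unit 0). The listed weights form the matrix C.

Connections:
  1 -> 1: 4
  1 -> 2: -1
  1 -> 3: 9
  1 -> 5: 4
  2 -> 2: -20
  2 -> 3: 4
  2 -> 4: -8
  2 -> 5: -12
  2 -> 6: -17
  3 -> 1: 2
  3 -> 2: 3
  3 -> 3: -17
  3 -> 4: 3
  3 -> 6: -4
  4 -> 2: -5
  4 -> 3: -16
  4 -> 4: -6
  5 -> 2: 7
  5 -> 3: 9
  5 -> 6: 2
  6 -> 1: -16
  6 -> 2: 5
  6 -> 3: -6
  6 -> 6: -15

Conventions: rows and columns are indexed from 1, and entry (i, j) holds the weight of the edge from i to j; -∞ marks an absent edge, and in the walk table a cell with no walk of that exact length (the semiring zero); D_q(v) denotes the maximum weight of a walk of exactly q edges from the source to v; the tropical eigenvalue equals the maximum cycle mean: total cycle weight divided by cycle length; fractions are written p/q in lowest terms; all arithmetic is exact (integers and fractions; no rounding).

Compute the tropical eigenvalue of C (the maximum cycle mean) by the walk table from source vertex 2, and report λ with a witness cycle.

q=0: [-∞, 0, -∞, -∞, -∞, -∞]
q=1: [-∞, -20, 4, -8, -12, -17]
q=2: [6, 7, -3, 7, -32, 0]
q=3: [10, 5, 15, 1, 10, -7]
q=4: [17, 18, 19, 18, 14, 12]
q=5: [21, 22, 26, 22, 21, 16]
q=6: [28, 29, 30, 29, 25, 23]
Optimal cycle mean attained by: cycle 1->3->1, total 9 + 2, length 2.
Answer: λ = 11/2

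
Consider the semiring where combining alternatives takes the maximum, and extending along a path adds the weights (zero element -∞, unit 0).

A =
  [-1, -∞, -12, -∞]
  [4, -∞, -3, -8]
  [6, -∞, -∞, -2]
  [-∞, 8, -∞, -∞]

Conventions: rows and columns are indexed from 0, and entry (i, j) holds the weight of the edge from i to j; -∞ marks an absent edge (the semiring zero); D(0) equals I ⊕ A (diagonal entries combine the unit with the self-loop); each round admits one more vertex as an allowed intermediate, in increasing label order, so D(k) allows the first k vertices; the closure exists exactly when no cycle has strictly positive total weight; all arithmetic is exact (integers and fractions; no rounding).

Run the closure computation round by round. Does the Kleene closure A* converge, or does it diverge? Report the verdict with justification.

D(0):
  [0, -∞, -12, -∞]
  [4, 0, -3, -8]
  [6, -∞, 0, -2]
  [-∞, 8, -∞, 0]
D(1):
  [0, -∞, -12, -∞]
  [4, 0, -3, -8]
  [6, -∞, 0, -2]
  [-∞, 8, -∞, 0]
D(2):
  [0, -∞, -12, -∞]
  [4, 0, -3, -8]
  [6, -∞, 0, -2]
  [12, 8, 5, 0]
Detection: at round 3, diagonal entry (3, 3) turns strictly positive.
Key observation: the cycle 3->1->2->3 has total weight 8 + (-3) + (-2), which is strictly positive.
Answer: DIVERGES — positive cycle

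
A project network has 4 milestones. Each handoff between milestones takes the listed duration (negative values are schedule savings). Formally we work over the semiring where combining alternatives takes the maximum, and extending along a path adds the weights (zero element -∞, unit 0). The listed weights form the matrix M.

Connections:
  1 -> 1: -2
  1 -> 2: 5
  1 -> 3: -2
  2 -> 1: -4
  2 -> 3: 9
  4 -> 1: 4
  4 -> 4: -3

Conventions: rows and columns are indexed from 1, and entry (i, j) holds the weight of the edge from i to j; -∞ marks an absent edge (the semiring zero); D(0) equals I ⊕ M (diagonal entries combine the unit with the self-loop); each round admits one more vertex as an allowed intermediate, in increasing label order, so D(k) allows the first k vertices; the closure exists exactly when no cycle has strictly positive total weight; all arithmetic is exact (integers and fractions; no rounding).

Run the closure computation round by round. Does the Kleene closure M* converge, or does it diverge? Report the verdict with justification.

D(0):
  [0, 5, -2, -∞]
  [-4, 0, 9, -∞]
  [-∞, -∞, 0, -∞]
  [4, -∞, -∞, 0]
Detection: at round 1, diagonal entry (2, 2) turns strictly positive.
Key observation: the cycle 2->1->2 has total weight (-4) + 5, which is strictly positive.
Answer: DIVERGES — positive cycle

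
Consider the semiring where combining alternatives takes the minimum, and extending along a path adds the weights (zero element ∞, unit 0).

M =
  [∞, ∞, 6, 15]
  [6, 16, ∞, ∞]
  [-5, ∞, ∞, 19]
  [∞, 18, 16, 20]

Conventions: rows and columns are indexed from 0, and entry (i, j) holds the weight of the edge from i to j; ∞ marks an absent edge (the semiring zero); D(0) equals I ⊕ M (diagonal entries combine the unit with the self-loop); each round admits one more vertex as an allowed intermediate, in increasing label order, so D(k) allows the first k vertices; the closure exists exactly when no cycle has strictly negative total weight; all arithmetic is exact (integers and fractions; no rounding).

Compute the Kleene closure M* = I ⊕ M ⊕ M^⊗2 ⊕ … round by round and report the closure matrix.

D(0):
  [0, ∞, 6, 15]
  [6, 0, ∞, ∞]
  [-5, ∞, 0, 19]
  [∞, 18, 16, 0]
D(1):
  [0, ∞, 6, 15]
  [6, 0, 12, 21]
  [-5, ∞, 0, 10]
  [∞, 18, 16, 0]
D(2):
  [0, ∞, 6, 15]
  [6, 0, 12, 21]
  [-5, ∞, 0, 10]
  [24, 18, 16, 0]
D(3):
  [0, ∞, 6, 15]
  [6, 0, 12, 21]
  [-5, ∞, 0, 10]
  [11, 18, 16, 0]
D(4):
  [0, 33, 6, 15]
  [6, 0, 12, 21]
  [-5, 28, 0, 10]
  [11, 18, 16, 0]
Answer: M* = [[0, 33, 6, 15], [6, 0, 12, 21], [-5, 28, 0, 10], [11, 18, 16, 0]]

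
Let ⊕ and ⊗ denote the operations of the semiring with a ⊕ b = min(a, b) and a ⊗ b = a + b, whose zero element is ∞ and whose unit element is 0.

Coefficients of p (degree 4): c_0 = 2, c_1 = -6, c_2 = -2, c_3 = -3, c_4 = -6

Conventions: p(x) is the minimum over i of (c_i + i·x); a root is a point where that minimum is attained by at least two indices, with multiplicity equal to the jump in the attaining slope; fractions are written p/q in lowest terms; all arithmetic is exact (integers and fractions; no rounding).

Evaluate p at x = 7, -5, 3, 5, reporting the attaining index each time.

p(7) = min(2+0·7=2, -6+1·7=1, -2+2·7=12, -3+3·7=18, -6+4·7=22) = 1 (attained by i=1)
p(-5) = min(2+0·(-5)=2, -6+1·(-5)=-11, -2+2·(-5)=-12, -3+3·(-5)=-18, -6+4·(-5)=-26) = -26 (attained by i=4)
p(3) = min(2+0·3=2, -6+1·3=-3, -2+2·3=4, -3+3·3=6, -6+4·3=6) = -3 (attained by i=1)
p(5) = min(2+0·5=2, -6+1·5=-1, -2+2·5=8, -3+3·5=12, -6+4·5=14) = -1 (attained by i=1)
Answer: p(7) = 1; p(-5) = -26; p(3) = -3; p(5) = -1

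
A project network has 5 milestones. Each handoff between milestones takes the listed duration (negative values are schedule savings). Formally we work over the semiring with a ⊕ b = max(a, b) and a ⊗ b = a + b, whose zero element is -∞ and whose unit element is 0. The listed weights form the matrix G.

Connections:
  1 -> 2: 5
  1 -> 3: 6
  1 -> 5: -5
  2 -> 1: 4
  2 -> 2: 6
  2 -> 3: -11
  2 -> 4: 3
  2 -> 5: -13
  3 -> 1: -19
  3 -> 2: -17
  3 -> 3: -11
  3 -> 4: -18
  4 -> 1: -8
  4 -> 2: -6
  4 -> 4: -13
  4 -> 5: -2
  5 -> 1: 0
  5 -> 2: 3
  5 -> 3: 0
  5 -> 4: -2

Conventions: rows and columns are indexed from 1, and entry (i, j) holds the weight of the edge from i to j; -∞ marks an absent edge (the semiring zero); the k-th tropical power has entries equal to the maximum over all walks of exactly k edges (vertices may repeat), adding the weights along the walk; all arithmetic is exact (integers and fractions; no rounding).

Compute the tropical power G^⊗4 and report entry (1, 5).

G^⊗2:
  [9, 11, -5, 8, -8]
  [10, 12, 10, 9, 1]
  [-13, -11, -13, -14, -20]
  [-2, 1, -2, -3, -13]
  [7, 9, 6, 6, -4]
G^⊗3:
  [15, 17, 15, 14, 6]
  [16, 18, 16, 15, 7]
  [-7, -5, -7, -8, -16]
  [5, 7, 4, 4, -5]
  [13, 15, 13, 12, 4]
G^⊗4:
  [21, 23, 21, 20, 12]
  [22, 24, 22, 21, 13]
  [-1, 1, -1, -2, -10]
  [11, 13, 11, 10, 2]
  [19, 21, 19, 18, 10]
Key observation: the optimum is the walk 1->2->2->4->5, with weight 5 + 6 + 3 + (-2) = 12.
Optimal value attained by: walk 1->2->2->4->5.
Answer: (G^⊗4)[1][5] = 12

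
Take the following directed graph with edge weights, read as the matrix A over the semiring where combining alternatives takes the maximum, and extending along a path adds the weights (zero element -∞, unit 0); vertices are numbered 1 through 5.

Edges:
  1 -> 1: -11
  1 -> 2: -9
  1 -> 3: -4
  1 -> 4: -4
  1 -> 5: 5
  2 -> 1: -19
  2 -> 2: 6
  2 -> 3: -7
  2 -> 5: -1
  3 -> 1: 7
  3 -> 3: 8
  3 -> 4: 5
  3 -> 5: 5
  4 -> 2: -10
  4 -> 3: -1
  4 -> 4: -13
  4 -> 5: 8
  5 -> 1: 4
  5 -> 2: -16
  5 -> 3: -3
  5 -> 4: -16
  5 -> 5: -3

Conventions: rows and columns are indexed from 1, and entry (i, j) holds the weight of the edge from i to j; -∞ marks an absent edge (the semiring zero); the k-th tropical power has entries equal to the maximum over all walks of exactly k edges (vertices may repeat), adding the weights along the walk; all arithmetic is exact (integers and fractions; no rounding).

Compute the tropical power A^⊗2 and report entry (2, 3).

A^⊗2:
  [9, -3, 4, 1, 4]
  [3, 12, 1, -2, 5]
  [15, -2, 16, 13, 13]
  [12, -4, 7, 4, 5]
  [4, -5, 5, 2, 9]
Key observation: the optimum is the walk 2->3->3, with weight (-7) + 8 = 1.
Optimal value attained by: walk 2->3->3.
Answer: (A^⊗2)[2][3] = 1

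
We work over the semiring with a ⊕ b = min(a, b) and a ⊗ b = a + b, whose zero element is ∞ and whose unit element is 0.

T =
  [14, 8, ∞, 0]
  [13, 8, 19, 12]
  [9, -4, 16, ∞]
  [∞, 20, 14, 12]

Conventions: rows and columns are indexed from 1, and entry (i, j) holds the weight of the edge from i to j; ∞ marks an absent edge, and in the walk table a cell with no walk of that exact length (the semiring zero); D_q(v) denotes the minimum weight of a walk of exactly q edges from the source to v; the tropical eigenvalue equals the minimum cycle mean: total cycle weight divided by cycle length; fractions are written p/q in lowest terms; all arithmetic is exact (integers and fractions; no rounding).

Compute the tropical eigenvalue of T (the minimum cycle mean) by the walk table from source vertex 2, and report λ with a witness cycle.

q=0: [∞, 0, ∞, ∞]
q=1: [13, 8, 19, 12]
q=2: [21, 15, 26, 13]
q=3: [28, 22, 27, 21]
q=4: [35, 23, 35, 28]
Optimal cycle mean attained by: cycle 1->4->3->2->1, total 0 + 14 + (-4) + 13, length 4.
Answer: λ = 23/4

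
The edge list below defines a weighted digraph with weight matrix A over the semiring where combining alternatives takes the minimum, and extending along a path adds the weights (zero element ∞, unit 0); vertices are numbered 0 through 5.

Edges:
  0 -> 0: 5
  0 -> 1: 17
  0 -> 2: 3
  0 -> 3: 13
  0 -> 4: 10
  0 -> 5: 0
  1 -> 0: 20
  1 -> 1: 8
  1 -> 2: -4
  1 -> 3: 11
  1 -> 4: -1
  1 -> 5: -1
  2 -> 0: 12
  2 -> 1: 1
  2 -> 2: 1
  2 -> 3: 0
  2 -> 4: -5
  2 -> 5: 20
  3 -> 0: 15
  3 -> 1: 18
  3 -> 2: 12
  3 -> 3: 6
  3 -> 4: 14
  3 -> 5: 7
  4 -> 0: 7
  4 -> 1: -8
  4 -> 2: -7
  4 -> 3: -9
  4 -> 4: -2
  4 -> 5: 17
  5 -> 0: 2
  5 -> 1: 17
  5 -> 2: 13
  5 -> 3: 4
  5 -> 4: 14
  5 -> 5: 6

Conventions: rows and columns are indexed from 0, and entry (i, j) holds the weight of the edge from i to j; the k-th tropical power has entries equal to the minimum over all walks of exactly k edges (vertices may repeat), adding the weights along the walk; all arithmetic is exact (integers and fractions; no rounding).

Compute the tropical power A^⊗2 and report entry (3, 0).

A^⊗2:
  [2, 2, 3, 1, -2, 5]
  [1, -9, -8, -10, -9, 5]
  [2, -13, -12, -14, -7, 0]
  [9, 6, 7, 5, 7, 13]
  [5, -10, -12, -11, -12, -9]
  [7, 6, 5, 5, 8, 2]
Key observation: the optimum is the walk 3->5->0, with weight 7 + 2 = 9.
Optimal value attained by: walk 3->5->0.
Answer: (A^⊗2)[3][0] = 9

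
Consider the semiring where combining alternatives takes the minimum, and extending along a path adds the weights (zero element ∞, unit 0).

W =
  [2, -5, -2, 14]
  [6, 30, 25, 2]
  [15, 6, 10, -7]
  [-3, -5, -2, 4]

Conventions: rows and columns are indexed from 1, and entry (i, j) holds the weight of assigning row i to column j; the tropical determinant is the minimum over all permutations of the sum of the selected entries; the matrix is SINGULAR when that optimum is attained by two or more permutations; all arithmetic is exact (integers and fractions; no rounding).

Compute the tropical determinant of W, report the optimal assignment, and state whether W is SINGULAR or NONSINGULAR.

σ = (1, 2, 3, 4): 2 + 30 + 10 + 4 = 46
σ = (1, 2, 4, 3): 2 + 30 + (-7) + (-2) = 23
σ = (1, 3, 2, 4): 2 + 25 + 6 + 4 = 37
σ = (1, 3, 4, 2): 2 + 25 + (-7) + (-5) = 15
σ = (1, 4, 2, 3): 2 + 2 + 6 + (-2) = 8
σ = (1, 4, 3, 2): 2 + 2 + 10 + (-5) = 9
σ = (2, 1, 3, 4): (-5) + 6 + 10 + 4 = 15
σ = (2, 1, 4, 3): (-5) + 6 + (-7) + (-2) = -8
σ = (2, 3, 1, 4): (-5) + 25 + 15 + 4 = 39
σ = (2, 3, 4, 1): (-5) + 25 + (-7) + (-3) = 10
σ = (2, 4, 1, 3): (-5) + 2 + 15 + (-2) = 10
σ = (2, 4, 3, 1): (-5) + 2 + 10 + (-3) = 4
σ = (3, 1, 2, 4): (-2) + 6 + 6 + 4 = 14
σ = (3, 1, 4, 2): (-2) + 6 + (-7) + (-5) = -8
σ = (3, 2, 1, 4): (-2) + 30 + 15 + 4 = 47
σ = (3, 2, 4, 1): (-2) + 30 + (-7) + (-3) = 18
σ = (3, 4, 1, 2): (-2) + 2 + 15 + (-5) = 10
σ = (3, 4, 2, 1): (-2) + 2 + 6 + (-3) = 3
σ = (4, 1, 2, 3): 14 + 6 + 6 + (-2) = 24
σ = (4, 1, 3, 2): 14 + 6 + 10 + (-5) = 25
σ = (4, 2, 1, 3): 14 + 30 + 15 + (-2) = 57
σ = (4, 2, 3, 1): 14 + 30 + 10 + (-3) = 51
σ = (4, 3, 1, 2): 14 + 25 + 15 + (-5) = 49
σ = (4, 3, 2, 1): 14 + 25 + 6 + (-3) = 42
Optimal value attained by: σ = (2, 1, 4, 3).
Answer: det⊕(W) = -8; verdict: SINGULAR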